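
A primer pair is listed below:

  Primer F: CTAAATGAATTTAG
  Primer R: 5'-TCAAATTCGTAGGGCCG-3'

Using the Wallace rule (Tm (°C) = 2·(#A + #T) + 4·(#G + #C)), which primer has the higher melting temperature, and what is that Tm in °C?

Primer R, 52°C

Primer F: A+T=11, G+C=3 → Tm = 2(11)+4(3) = 34°C
Primer R: A+T=8, G+C=9 → Tm = 2(8)+4(9) = 52°C
34°C vs 52°C → primer R is higher.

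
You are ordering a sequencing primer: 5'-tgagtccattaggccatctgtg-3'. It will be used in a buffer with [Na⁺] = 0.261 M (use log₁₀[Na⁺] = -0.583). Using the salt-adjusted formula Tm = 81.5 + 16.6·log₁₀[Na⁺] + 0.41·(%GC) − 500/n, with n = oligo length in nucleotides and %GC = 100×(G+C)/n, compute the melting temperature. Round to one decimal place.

Length n = 22. Scanning the sequence gives C=5, T=7, A=4, G=6.
G+C = 11, so %GC = 11/22 × 100 = 50%
Salt term: 16.6 × (-0.583) = -9.678
GC term: 0.41 × 50 = 20.5; length term: −500/22 = −22.727
Tm = 81.5 + (-9.678) + 20.5 − 22.727 = 69.595 → 69.6°C

69.6°C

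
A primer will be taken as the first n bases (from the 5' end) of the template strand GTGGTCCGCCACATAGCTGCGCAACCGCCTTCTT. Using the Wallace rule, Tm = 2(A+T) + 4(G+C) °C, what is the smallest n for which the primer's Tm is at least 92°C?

n = 28

First 27 bases: GTGGTCCGCCACATAGCTGCGCAACCG → Tm = 90°C (< 92°C)
First 28 bases: GTGGTCCGCCACATAGCTGCGCAACCGC → Tm = 94°C (≥ 92°C)
Since every base adds ≥2°C, Tm only increases with n, so the threshold is first crossed at n = 28.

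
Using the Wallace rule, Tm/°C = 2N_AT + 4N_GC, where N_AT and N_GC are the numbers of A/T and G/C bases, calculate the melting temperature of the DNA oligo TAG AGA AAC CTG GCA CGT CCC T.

68°C

Counting bases: T=4, G=5, A=6, C=7
AT pairs contribute 10, GC pairs contribute 12.
Tm = 2×10 + 4×12 = 68°C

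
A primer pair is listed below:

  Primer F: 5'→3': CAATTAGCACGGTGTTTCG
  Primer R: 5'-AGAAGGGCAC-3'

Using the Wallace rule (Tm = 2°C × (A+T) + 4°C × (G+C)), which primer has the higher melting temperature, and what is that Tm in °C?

Primer F, 56°C

Primer F: A+T=10, G+C=9 → Tm = 2(10)+4(9) = 56°C
Primer R: A+T=4, G+C=6 → Tm = 2(4)+4(6) = 32°C
56°C vs 32°C → primer F is higher.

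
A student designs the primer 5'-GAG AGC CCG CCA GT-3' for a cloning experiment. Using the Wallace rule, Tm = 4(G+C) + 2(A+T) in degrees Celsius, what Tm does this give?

Scanning the sequence gives C=5, A=3, T=1, G=5.
So N_AT = 4 and N_GC = 10.
Tm = 2(4) + 4(10) = 8 + 40 = 48°C

48°C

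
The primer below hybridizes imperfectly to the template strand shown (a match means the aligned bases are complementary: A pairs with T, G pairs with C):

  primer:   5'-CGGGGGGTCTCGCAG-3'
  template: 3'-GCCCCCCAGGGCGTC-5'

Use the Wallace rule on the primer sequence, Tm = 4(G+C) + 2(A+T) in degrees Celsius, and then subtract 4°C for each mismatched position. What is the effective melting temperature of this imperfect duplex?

Primer base counts: A=1, T=2, G=8, C=4 → A+T=3, G+C=12
Perfect-match Tm = 2(3) + 4(12) = 6 + 48 = 54°C
Mismatches (positions where the bases are not complementary): 1 (at position 10)
Effective Tm = 54 − 1×4 = 54 − 4 = 50°C

50°C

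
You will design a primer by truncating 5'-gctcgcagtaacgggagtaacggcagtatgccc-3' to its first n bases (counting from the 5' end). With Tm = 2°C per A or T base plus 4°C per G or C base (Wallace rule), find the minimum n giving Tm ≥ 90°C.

First 28 bases: GCTCGCAGTAACGGGAGTAACGGCAGTA → Tm = 88°C (< 90°C)
First 29 bases: GCTCGCAGTAACGGGAGTAACGGCAGTAT → Tm = 90°C (≥ 90°C)
Since every base adds ≥2°C, Tm only increases with n, so the threshold is first crossed at n = 29.

n = 29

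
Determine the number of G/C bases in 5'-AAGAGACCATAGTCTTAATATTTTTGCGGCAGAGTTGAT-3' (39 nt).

14

T=13, A=12, C=5, G=9
G+C = 9 + 5 = 14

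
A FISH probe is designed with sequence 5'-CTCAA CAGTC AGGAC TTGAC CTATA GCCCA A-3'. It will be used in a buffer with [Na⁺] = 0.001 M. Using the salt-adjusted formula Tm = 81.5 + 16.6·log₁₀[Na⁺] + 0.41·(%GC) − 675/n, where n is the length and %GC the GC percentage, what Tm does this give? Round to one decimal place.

Length n = 31. G=5, T=6, A=10, C=10
G+C = 15, so %GC = 15/31 × 100 = 48.387%
Salt term: 16.6 × (-3) = -49.8
GC term: 0.41 × 48.387 = 19.839; length term: −675/31 = −21.774
Tm = 81.5 + (-49.8) + 19.839 − 21.774 = 29.765 → 29.8°C

29.8°C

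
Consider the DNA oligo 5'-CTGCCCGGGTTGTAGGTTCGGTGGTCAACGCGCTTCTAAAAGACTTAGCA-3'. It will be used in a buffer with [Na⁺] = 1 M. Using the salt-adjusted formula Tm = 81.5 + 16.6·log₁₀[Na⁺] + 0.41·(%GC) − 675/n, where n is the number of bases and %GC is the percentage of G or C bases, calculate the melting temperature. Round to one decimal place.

Length n = 50. T=13, G=15, A=10, C=12
G+C = 27, so %GC = 27/50 × 100 = 54%
Salt term: 16.6 × (0) = 0
GC term: 0.41 × 54 = 22.14; length term: −675/50 = −13.5
Tm = 81.5 + (0) + 22.14 − 13.5 = 90.14 → 90.1°C

90.1°C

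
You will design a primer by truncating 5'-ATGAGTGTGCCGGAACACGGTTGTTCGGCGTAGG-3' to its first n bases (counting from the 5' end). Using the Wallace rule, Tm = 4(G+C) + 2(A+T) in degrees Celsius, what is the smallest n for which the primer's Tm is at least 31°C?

First 10 bases: ATGAGTGTGC → Tm = 30°C (< 31°C)
First 11 bases: ATGAGTGTGCC → Tm = 34°C (≥ 31°C)
Since every base adds ≥2°C, Tm only increases with n, so the threshold is first crossed at n = 11.

n = 11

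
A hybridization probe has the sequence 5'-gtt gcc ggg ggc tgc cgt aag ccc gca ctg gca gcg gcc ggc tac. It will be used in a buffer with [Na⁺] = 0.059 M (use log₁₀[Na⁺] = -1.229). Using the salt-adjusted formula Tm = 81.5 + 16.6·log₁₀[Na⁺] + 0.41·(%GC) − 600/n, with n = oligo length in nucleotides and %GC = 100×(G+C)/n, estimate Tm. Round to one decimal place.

78.7°C

Length n = 45. Base counts: T=6, A=5, C=16, G=18
G+C = 34, so %GC = 34/45 × 100 = 75.556%
Salt term: 16.6 × (-1.229) = -20.401
GC term: 0.41 × 75.556 = 30.978; length term: −600/45 = −13.333
Tm = 81.5 + (-20.401) + 30.978 − 13.333 = 78.744 → 78.7°C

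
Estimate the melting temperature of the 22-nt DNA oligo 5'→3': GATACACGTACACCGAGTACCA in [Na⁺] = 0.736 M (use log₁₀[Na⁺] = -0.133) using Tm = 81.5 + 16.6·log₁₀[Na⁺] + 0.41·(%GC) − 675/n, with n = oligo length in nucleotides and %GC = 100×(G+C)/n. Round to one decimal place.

Length n = 22. A=8, G=4, C=7, T=3
G+C = 11, so %GC = 11/22 × 100 = 50%
Salt term: 16.6 × (-0.133) = -2.208
GC term: 0.41 × 50 = 20.5; length term: −675/22 = −30.682
Tm = 81.5 + (-2.208) + 20.5 − 30.682 = 69.11 → 69.1°C

69.1°C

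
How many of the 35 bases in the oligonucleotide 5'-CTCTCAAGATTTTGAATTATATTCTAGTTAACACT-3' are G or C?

Counting bases: C=6, A=11, G=3, T=15
G+C = 3 + 6 = 9

9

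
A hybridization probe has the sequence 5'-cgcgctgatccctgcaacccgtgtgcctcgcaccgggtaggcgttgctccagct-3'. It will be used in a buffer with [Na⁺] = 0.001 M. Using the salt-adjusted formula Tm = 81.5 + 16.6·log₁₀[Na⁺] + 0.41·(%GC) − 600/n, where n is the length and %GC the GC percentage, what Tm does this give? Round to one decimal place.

48.7°C

Length n = 54. Scanning the sequence gives G=16, A=6, T=11, C=21.
G+C = 37, so %GC = 37/54 × 100 = 68.519%
Salt term: 16.6 × (-3) = -49.8
GC term: 0.41 × 68.519 = 28.093; length term: −600/54 = −11.111
Tm = 81.5 + (-49.8) + 28.093 − 11.111 = 48.682 → 48.7°C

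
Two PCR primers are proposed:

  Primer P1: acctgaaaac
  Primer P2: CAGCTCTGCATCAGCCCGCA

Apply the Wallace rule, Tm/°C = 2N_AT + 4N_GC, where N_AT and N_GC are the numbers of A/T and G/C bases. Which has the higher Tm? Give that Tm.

Primer P2, 66°C

Primer P1: A+T=6, G+C=4 → Tm = 2(6)+4(4) = 28°C
Primer P2: A+T=7, G+C=13 → Tm = 2(7)+4(13) = 66°C
28°C vs 66°C → primer P2 is higher.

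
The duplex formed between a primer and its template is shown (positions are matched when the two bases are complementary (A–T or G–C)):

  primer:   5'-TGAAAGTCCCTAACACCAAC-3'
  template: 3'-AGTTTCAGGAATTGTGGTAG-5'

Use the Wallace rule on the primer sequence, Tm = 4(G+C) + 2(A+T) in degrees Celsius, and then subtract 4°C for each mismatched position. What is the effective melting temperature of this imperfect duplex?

Primer base counts: A=8, T=3, G=2, C=7 → A+T=11, G+C=9
Perfect-match Tm = 2(11) + 4(9) = 22 + 36 = 58°C
Mismatches (positions where the bases are not complementary): 3 (at positions 2, 10, 19)
Effective Tm = 58 − 3×4 = 58 − 12 = 46°C

46°C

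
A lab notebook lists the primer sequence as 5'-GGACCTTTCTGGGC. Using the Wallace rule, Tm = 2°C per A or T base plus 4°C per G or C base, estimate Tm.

46°C

T=4, A=1, C=4, G=5
So N_AT = 5 and N_GC = 9.
Tm = 4·9 + 2·5 = 36 + 10 = 46°C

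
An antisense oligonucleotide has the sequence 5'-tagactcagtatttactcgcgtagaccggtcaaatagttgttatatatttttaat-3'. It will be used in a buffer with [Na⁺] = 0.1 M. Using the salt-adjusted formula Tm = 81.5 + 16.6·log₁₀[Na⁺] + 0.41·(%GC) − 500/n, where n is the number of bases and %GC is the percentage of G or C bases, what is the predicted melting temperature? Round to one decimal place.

Length n = 55. Base counts: G=9, A=16, C=8, T=22
G+C = 17, so %GC = 17/55 × 100 = 30.909%
Salt term: 16.6 × (-1) = -16.6
GC term: 0.41 × 30.909 = 12.673; length term: −500/55 = −9.091
Tm = 81.5 + (-16.6) + 12.673 − 9.091 = 68.482 → 68.5°C

68.5°C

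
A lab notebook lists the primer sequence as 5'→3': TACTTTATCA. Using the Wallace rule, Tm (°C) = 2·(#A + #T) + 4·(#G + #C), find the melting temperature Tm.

Base counts: G=0, T=5, A=3, C=2
So N_AT = 8 and N_GC = 2.
Tm = 4·2 + 2·8 = 8 + 16 = 24°C

24°C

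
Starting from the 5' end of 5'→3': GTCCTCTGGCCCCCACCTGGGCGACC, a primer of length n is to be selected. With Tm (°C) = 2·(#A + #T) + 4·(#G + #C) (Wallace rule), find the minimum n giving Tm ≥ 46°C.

n = 13

First 12 bases: GTCCTCTGGCCC → Tm = 42°C (< 46°C)
First 13 bases: GTCCTCTGGCCCC → Tm = 46°C (≥ 46°C)
Each additional base adds 2°C (A/T) or 4°C (G/C), so Tm is non-decreasing in n; n = 13 is the first length to reach 46°C.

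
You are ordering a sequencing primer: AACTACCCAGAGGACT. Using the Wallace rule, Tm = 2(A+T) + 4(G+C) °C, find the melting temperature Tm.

Scanning the sequence gives A=6, G=3, T=2, C=5.
So N_AT = 8 and N_GC = 8.
Tm = 2×8 + 4×8 = 48°C

48°C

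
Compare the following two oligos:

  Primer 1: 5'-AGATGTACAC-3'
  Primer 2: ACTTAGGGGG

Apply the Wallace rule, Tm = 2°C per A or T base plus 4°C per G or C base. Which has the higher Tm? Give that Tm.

Primer 2, 32°C

Primer 1: A+T=6, G+C=4 → Tm = 2(6)+4(4) = 28°C
Primer 2: A+T=4, G+C=6 → Tm = 2(4)+4(6) = 32°C
28°C vs 32°C → primer 2 is higher.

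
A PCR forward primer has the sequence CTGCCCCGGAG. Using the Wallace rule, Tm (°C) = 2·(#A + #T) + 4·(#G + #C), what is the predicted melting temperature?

40°C

Scanning the sequence gives G=4, C=5, A=1, T=1.
So N_AT = 2 and N_GC = 9.
Tm = 2(2) + 4(9) = 4 + 36 = 40°C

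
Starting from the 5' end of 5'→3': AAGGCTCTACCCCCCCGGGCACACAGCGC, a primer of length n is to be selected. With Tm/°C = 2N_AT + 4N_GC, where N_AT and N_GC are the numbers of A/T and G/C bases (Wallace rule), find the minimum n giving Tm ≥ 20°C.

First 6 bases: AAGGCT → Tm = 18°C (< 20°C)
First 7 bases: AAGGCTC → Tm = 22°C (≥ 20°C)
Each additional base adds 2°C (A/T) or 4°C (G/C), so Tm is non-decreasing in n; n = 7 is the first length to reach 20°C.

n = 7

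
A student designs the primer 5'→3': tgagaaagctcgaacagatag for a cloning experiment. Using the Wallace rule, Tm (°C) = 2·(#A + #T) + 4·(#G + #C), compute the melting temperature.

Counting bases: C=3, T=3, A=9, G=6
So N_AT = 12 and N_GC = 9.
Tm = 4·9 + 2·12 = 36 + 24 = 60°C

60°C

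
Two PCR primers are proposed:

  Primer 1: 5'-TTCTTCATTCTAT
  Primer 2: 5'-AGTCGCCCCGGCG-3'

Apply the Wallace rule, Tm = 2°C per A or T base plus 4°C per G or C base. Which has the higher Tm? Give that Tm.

Primer 1: A+T=10, G+C=3 → Tm = 2(10)+4(3) = 32°C
Primer 2: A+T=2, G+C=11 → Tm = 2(2)+4(11) = 48°C
32°C vs 48°C → primer 2 is higher.

Primer 2, 48°C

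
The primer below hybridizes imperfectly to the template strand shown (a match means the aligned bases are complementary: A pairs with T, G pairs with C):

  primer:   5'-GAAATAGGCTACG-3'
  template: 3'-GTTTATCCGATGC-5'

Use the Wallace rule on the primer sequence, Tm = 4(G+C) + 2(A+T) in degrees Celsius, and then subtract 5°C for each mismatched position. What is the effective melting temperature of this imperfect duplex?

33°C

Primer base counts: A=5, T=2, G=4, C=2 → A+T=7, G+C=6
Perfect-match Tm = 2(7) + 4(6) = 14 + 24 = 38°C
Mismatches (positions where the bases are not complementary): 1 (at position 1)
Effective Tm = 38 − 1×5 = 38 − 5 = 33°C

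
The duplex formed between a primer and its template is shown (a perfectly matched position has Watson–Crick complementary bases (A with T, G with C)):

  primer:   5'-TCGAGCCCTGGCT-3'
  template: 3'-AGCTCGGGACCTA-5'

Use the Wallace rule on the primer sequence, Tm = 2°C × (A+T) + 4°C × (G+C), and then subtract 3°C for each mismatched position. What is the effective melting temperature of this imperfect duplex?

Primer base counts: A=1, T=3, G=4, C=5 → A+T=4, G+C=9
Perfect-match Tm = 2(4) + 4(9) = 8 + 36 = 44°C
Mismatches (positions where the bases are not complementary): 1 (at position 12)
Effective Tm = 44 − 1×3 = 44 − 3 = 41°C

41°C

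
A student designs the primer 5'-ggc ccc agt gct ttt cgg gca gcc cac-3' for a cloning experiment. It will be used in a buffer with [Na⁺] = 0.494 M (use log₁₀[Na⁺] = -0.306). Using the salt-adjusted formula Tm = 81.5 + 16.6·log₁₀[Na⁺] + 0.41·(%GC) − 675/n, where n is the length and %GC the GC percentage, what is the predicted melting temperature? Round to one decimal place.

Length n = 27. Scanning the sequence gives C=11, A=3, G=8, T=5.
G+C = 19, so %GC = 19/27 × 100 = 70.37%
Salt term: 16.6 × (-0.306) = -5.08
GC term: 0.41 × 70.37 = 28.852; length term: −675/27 = −25
Tm = 81.5 + (-5.08) + 28.852 − 25 = 80.272 → 80.3°C

80.3°C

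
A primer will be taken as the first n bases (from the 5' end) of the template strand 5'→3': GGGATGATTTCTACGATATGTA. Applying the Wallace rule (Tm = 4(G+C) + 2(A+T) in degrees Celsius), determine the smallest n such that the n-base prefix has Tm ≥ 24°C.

First 7 bases: GGGATGA → Tm = 22°C (< 24°C)
First 8 bases: GGGATGAT → Tm = 24°C (≥ 24°C)
Since every base adds ≥2°C, Tm only increases with n, so the threshold is first crossed at n = 8.

n = 8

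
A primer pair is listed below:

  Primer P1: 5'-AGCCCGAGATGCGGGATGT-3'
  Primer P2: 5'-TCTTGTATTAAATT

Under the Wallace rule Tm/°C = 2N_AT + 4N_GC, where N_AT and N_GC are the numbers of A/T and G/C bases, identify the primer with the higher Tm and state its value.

Primer P1, 62°C

Primer P1: A+T=7, G+C=12 → Tm = 2(7)+4(12) = 62°C
Primer P2: A+T=12, G+C=2 → Tm = 2(12)+4(2) = 32°C
62°C vs 32°C → primer P1 is higher.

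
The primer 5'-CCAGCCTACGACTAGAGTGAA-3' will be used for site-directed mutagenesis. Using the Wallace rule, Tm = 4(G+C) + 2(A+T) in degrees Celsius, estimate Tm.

Base counts: C=6, A=7, G=5, T=3
AT pairs contribute 10, GC pairs contribute 11.
Tm = 4·11 + 2·10 = 44 + 20 = 64°C

64°C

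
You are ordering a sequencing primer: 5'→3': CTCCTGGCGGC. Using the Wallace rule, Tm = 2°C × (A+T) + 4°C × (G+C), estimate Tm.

Counting bases: C=5, T=2, G=4, A=0
So N_AT = 2 and N_GC = 9.
Tm = 2(2) + 4(9) = 4 + 36 = 40°C

40°C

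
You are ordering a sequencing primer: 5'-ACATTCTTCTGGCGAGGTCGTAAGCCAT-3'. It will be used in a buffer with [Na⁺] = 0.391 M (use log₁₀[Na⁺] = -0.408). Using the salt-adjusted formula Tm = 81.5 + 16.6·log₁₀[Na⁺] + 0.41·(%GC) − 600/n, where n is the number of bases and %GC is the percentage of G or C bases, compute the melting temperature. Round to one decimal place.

73.8°C

Length n = 28. Base counts: C=7, G=7, T=8, A=6
G+C = 14, so %GC = 14/28 × 100 = 50%
Salt term: 16.6 × (-0.408) = -6.773
GC term: 0.41 × 50 = 20.5; length term: −600/28 = −21.429
Tm = 81.5 + (-6.773) + 20.5 − 21.429 = 73.798 → 73.8°C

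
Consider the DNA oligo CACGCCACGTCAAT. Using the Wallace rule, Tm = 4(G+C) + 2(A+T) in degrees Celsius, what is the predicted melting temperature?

Counting bases: A=4, T=2, C=6, G=2
So N_AT = 6 and N_GC = 8.
Tm = 4·8 + 2·6 = 32 + 12 = 44°C

44°C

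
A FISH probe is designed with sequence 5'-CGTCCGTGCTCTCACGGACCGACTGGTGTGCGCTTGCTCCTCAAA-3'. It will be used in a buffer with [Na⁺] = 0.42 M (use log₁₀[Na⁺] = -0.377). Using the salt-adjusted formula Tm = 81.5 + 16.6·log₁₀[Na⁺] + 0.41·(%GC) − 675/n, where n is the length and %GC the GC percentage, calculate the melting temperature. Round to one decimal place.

Length n = 45. Counting bases: A=6, C=16, G=12, T=11
G+C = 28, so %GC = 28/45 × 100 = 62.222%
Salt term: 16.6 × (-0.377) = -6.258
GC term: 0.41 × 62.222 = 25.511; length term: −675/45 = −15
Tm = 81.5 + (-6.258) + 25.511 − 15 = 85.753 → 85.8°C

85.8°C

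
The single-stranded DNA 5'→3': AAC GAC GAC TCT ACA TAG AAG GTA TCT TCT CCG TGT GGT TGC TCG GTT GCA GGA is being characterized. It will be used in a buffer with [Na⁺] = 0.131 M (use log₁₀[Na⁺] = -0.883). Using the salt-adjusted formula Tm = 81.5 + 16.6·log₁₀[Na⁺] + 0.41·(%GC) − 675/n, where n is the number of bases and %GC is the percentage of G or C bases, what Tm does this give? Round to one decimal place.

Length n = 54. Scanning the sequence gives A=12, T=15, C=12, G=15.
G+C = 27, so %GC = 27/54 × 100 = 50%
Salt term: 16.6 × (-0.883) = -14.658
GC term: 0.41 × 50 = 20.5; length term: −675/54 = −12.5
Tm = 81.5 + (-14.658) + 20.5 − 12.5 = 74.842 → 74.8°C

74.8°C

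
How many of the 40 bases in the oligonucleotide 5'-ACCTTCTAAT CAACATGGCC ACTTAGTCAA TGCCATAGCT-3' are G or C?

Counting bases: T=11, C=12, A=12, G=5
G+C = 5 + 12 = 17

17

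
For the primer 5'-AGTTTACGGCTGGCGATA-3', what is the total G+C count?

Counting bases: G=6, C=3, T=5, A=4
G+C = 6 + 3 = 9

9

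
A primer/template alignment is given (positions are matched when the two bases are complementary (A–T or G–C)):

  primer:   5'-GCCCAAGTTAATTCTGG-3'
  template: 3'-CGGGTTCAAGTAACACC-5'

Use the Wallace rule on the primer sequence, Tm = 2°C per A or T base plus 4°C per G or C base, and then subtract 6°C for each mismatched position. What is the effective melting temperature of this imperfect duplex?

Primer base counts: A=4, T=5, G=4, C=4 → A+T=9, G+C=8
Perfect-match Tm = 2(9) + 4(8) = 18 + 32 = 50°C
Mismatches (positions where the bases are not complementary): 2 (at positions 10, 14)
Effective Tm = 50 − 2×6 = 50 − 12 = 38°C

38°C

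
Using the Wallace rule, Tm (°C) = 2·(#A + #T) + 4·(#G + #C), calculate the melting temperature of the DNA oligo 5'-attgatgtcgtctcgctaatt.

Base counts: A=4, G=4, T=9, C=4
A+T = 13, G+C = 8
Tm = 2(13) + 4(8) = 26 + 32 = 58°C

58°C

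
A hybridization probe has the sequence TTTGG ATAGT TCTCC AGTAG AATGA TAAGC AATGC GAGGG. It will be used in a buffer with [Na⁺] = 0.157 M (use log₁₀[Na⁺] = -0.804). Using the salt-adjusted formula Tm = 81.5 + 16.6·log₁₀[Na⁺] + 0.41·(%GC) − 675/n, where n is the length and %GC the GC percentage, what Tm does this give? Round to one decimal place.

Length n = 40. Scanning the sequence gives A=12, G=12, C=5, T=11.
G+C = 17, so %GC = 17/40 × 100 = 42.5%
Salt term: 16.6 × (-0.804) = -13.346
GC term: 0.41 × 42.5 = 17.425; length term: −675/40 = −16.875
Tm = 81.5 + (-13.346) + 17.425 − 16.875 = 68.704 → 68.7°C

68.7°C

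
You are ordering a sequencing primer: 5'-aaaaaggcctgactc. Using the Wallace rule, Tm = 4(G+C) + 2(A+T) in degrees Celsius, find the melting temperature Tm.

C=4, G=3, T=2, A=6
So N_AT = 8 and N_GC = 7.
Tm = 2(8) + 4(7) = 16 + 28 = 44°C

44°C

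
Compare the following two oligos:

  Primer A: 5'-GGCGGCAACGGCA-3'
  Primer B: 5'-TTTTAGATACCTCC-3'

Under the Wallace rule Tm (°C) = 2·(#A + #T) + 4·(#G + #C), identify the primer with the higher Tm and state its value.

Primer A: A+T=3, G+C=10 → Tm = 2(3)+4(10) = 46°C
Primer B: A+T=9, G+C=5 → Tm = 2(9)+4(5) = 38°C
46°C vs 38°C → primer A is higher.

Primer A, 46°C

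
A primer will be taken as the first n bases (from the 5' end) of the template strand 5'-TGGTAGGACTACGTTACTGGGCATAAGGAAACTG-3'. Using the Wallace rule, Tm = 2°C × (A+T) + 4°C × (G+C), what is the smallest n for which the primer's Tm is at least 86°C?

First 28 bases: TGGTAGGACTACGTTACTGGGCATAAGG → Tm = 84°C (< 86°C)
First 29 bases: TGGTAGGACTACGTTACTGGGCATAAGGA → Tm = 86°C (≥ 86°C)
Since every base adds ≥2°C, Tm only increases with n, so the threshold is first crossed at n = 29.

n = 29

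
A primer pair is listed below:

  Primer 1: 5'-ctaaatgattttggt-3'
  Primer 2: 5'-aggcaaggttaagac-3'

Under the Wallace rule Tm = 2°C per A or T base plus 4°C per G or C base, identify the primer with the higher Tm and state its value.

Primer 1: A+T=11, G+C=4 → Tm = 2(11)+4(4) = 38°C
Primer 2: A+T=8, G+C=7 → Tm = 2(8)+4(7) = 44°C
38°C vs 44°C → primer 2 is higher.

Primer 2, 44°C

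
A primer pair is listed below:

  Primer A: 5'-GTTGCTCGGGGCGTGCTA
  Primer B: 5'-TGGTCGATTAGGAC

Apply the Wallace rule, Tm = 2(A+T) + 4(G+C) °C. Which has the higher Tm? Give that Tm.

Primer A: A+T=6, G+C=12 → Tm = 2(6)+4(12) = 60°C
Primer B: A+T=7, G+C=7 → Tm = 2(7)+4(7) = 42°C
60°C vs 42°C → primer A is higher.

Primer A, 60°C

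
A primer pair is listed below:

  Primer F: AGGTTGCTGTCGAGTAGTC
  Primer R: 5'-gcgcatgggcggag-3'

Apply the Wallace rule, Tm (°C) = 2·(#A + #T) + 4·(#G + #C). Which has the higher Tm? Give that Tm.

Primer F, 58°C

Primer F: A+T=9, G+C=10 → Tm = 2(9)+4(10) = 58°C
Primer R: A+T=3, G+C=11 → Tm = 2(3)+4(11) = 50°C
58°C vs 50°C → primer F is higher.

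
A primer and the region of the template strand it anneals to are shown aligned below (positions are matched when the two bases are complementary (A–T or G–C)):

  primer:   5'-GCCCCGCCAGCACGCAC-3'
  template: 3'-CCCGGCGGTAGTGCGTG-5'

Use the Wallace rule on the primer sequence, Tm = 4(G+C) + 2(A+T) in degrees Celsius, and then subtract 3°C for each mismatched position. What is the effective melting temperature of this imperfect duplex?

53°C

Primer base counts: A=3, T=0, G=4, C=10 → A+T=3, G+C=14
Perfect-match Tm = 2(3) + 4(14) = 6 + 56 = 62°C
Mismatches (positions where the bases are not complementary): 3 (at positions 2, 3, 10)
Effective Tm = 62 − 3×3 = 62 − 9 = 53°C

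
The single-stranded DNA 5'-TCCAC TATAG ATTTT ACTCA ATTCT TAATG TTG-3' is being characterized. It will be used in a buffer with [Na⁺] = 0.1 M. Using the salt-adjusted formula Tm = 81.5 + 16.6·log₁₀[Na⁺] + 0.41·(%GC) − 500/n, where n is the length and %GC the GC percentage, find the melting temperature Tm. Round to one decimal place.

60.9°C

Length n = 33. Counting bases: T=15, C=6, G=3, A=9
G+C = 9, so %GC = 9/33 × 100 = 27.273%
Salt term: 16.6 × (-1) = -16.6
GC term: 0.41 × 27.273 = 11.182; length term: −500/33 = −15.152
Tm = 81.5 + (-16.6) + 11.182 − 15.152 = 60.93 → 60.9°C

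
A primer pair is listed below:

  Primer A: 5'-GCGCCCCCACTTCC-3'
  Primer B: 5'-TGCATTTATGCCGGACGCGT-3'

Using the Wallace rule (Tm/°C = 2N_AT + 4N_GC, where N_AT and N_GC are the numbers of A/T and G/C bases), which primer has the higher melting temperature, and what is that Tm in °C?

Primer B, 62°C

Primer A: A+T=3, G+C=11 → Tm = 2(3)+4(11) = 50°C
Primer B: A+T=9, G+C=11 → Tm = 2(9)+4(11) = 62°C
50°C vs 62°C → primer B is higher.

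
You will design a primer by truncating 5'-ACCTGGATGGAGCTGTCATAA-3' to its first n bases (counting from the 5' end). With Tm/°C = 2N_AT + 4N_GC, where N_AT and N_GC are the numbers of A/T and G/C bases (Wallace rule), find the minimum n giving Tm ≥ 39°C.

n = 13

First 12 bases: ACCTGGATGGAG → Tm = 38°C (< 39°C)
First 13 bases: ACCTGGATGGAGC → Tm = 42°C (≥ 39°C)
Since every base adds ≥2°C, Tm only increases with n, so the threshold is first crossed at n = 13.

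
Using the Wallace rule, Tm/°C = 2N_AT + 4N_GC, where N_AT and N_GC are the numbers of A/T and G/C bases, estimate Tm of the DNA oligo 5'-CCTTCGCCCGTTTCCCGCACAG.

Scanning the sequence gives G=4, C=11, T=5, A=2.
A+T = 7, G+C = 15
Tm = 2×7 + 4×15 = 74°C

74°C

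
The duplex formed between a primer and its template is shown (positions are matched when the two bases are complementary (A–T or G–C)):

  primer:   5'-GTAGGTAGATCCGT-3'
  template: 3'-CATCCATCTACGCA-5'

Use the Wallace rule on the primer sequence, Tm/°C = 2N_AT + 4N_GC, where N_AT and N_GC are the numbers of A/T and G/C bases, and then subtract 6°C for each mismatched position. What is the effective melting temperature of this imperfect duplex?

36°C

Primer base counts: A=3, T=4, G=5, C=2 → A+T=7, G+C=7
Perfect-match Tm = 2(7) + 4(7) = 14 + 28 = 42°C
Mismatches (positions where the bases are not complementary): 1 (at position 11)
Effective Tm = 42 − 1×6 = 42 − 6 = 36°C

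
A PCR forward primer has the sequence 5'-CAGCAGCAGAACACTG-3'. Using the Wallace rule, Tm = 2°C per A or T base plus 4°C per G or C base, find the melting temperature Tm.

Base counts: C=5, G=4, T=1, A=6
A+T = 7, G+C = 9
Tm = 2(7) + 4(9) = 14 + 36 = 50°C

50°C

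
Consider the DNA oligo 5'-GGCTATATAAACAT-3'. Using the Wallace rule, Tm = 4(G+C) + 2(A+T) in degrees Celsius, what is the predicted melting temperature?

36°C

Scanning the sequence gives A=6, T=4, C=2, G=2.
So N_AT = 10 and N_GC = 4.
Tm = 4·4 + 2·10 = 16 + 20 = 36°C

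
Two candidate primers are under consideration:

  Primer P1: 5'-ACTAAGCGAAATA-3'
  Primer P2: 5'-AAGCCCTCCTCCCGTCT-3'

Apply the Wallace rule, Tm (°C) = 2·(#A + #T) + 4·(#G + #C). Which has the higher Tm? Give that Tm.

Primer P2, 56°C

Primer P1: A+T=9, G+C=4 → Tm = 2(9)+4(4) = 34°C
Primer P2: A+T=6, G+C=11 → Tm = 2(6)+4(11) = 56°C
34°C vs 56°C → primer P2 is higher.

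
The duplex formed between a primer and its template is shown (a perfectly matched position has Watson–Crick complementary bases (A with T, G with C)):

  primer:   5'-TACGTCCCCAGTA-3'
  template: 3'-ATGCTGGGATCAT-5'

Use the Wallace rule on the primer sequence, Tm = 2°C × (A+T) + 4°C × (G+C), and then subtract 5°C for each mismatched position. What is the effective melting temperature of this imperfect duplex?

Primer base counts: A=3, T=3, G=2, C=5 → A+T=6, G+C=7
Perfect-match Tm = 2(6) + 4(7) = 12 + 28 = 40°C
Mismatches (positions where the bases are not complementary): 2 (at positions 5, 9)
Effective Tm = 40 − 2×5 = 40 − 10 = 30°C

30°C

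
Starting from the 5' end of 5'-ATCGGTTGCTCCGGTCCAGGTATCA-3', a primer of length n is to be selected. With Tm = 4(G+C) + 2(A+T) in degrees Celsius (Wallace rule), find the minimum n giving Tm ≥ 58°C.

n = 18

First 17 bases: ATCGGTTGCTCCGGTCC → Tm = 56°C (< 58°C)
First 18 bases: ATCGGTTGCTCCGGTCCA → Tm = 58°C (≥ 58°C)
Each additional base adds 2°C (A/T) or 4°C (G/C), so Tm is non-decreasing in n; n = 18 is the first length to reach 58°C.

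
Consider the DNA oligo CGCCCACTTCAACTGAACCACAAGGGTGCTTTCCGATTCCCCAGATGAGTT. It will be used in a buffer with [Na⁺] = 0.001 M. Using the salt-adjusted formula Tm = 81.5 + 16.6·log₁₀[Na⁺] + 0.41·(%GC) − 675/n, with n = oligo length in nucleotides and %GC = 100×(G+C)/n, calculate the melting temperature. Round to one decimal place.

Length n = 51. Scanning the sequence gives T=12, G=10, A=12, C=17.
G+C = 27, so %GC = 27/51 × 100 = 52.941%
Salt term: 16.6 × (-3) = -49.8
GC term: 0.41 × 52.941 = 21.706; length term: −675/51 = −13.235
Tm = 81.5 + (-49.8) + 21.706 − 13.235 = 40.171 → 40.2°C

40.2°C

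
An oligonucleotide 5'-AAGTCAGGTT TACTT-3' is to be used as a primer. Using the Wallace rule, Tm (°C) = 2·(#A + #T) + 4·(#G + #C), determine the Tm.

Base counts: T=6, C=2, G=3, A=4
So N_AT = 10 and N_GC = 5.
Tm = 4·5 + 2·10 = 20 + 20 = 40°C

40°C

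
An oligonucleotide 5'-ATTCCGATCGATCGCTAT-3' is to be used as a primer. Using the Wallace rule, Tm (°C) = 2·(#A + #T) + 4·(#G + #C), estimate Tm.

Base counts: G=3, C=5, T=6, A=4
A+T = 10, G+C = 8
Tm = 4·8 + 2·10 = 32 + 20 = 52°C

52°C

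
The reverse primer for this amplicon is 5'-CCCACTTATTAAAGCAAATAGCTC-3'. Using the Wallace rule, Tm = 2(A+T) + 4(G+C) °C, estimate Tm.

Base counts: C=7, G=2, A=9, T=6
AT pairs contribute 15, GC pairs contribute 9.
Tm = 2×15 + 4×9 = 66°C

66°C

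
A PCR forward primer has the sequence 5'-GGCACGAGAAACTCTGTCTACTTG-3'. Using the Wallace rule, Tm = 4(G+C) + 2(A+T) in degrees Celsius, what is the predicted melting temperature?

72°C

Counting bases: T=6, C=6, G=6, A=6
AT pairs contribute 12, GC pairs contribute 12.
Tm = 2(12) + 4(12) = 24 + 48 = 72°C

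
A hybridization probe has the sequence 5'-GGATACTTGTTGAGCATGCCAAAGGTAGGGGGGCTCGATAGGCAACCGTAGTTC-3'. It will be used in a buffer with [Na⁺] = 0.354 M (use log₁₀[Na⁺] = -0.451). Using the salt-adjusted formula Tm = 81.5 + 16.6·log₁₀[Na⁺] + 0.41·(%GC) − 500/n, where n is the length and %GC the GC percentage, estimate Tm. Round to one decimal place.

Length n = 54. Counting bases: C=10, G=19, T=12, A=13
G+C = 29, so %GC = 29/54 × 100 = 53.704%
Salt term: 16.6 × (-0.451) = -7.487
GC term: 0.41 × 53.704 = 22.019; length term: −500/54 = −9.259
Tm = 81.5 + (-7.487) + 22.019 − 9.259 = 86.773 → 86.8°C

86.8°C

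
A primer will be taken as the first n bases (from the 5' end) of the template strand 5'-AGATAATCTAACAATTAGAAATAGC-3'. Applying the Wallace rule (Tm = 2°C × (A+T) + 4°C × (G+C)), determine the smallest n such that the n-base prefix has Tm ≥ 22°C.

n = 9

First 8 bases: AGATAATC → Tm = 20°C (< 22°C)
First 9 bases: AGATAATCT → Tm = 22°C (≥ 22°C)
Since every base adds ≥2°C, Tm only increases with n, so the threshold is first crossed at n = 9.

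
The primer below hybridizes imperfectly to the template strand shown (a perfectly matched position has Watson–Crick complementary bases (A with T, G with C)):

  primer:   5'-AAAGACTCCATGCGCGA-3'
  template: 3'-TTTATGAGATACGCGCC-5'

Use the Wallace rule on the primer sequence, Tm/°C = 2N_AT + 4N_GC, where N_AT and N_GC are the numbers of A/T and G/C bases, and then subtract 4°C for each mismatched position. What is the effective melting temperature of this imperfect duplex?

Primer base counts: A=6, T=2, G=4, C=5 → A+T=8, G+C=9
Perfect-match Tm = 2(8) + 4(9) = 16 + 36 = 52°C
Mismatches (positions where the bases are not complementary): 3 (at positions 4, 9, 17)
Effective Tm = 52 − 3×4 = 52 − 12 = 40°C

40°C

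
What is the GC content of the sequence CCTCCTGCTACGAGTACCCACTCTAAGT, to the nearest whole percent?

Scanning the sequence gives T=7, G=4, C=11, A=6.
G+C = 4 + 11 = 15 out of 28 bases
%GC = 15/28 × 100 = 53.57% ≈ 54%

54%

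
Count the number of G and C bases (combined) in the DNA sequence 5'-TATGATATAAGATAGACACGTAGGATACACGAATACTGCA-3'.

14

Scanning the sequence gives C=6, A=17, T=9, G=8.
Total G or C: 8 + 6 = 14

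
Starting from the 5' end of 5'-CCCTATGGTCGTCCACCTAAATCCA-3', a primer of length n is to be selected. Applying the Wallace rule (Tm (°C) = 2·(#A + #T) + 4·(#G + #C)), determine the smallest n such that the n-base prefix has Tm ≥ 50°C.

First 15 bases: CCCTATGGTCGTCCA → Tm = 48°C (< 50°C)
First 16 bases: CCCTATGGTCGTCCAC → Tm = 52°C (≥ 50°C)
Each additional base adds 2°C (A/T) or 4°C (G/C), so Tm is non-decreasing in n; n = 16 is the first length to reach 50°C.

n = 16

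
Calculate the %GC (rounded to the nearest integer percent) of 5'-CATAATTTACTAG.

23%

Scanning the sequence gives T=5, A=5, G=1, C=2.
G+C = 1 + 2 = 3 out of 13 bases
%GC = 3/13 × 100 = 23.08% ≈ 23%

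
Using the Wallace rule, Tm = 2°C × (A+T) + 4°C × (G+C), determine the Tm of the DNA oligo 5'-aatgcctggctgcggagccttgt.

A=3, T=6, C=6, G=8
A+T = 9, G+C = 14
Tm = 4·14 + 2·9 = 56 + 18 = 74°C

74°C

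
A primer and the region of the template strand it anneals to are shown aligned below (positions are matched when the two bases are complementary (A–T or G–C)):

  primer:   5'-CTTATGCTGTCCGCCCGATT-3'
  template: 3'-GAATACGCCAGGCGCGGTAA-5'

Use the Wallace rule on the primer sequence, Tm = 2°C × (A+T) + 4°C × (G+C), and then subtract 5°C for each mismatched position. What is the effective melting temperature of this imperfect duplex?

47°C

Primer base counts: A=2, T=7, G=4, C=7 → A+T=9, G+C=11
Perfect-match Tm = 2(9) + 4(11) = 18 + 44 = 62°C
Mismatches (positions where the bases are not complementary): 3 (at positions 8, 15, 17)
Effective Tm = 62 − 3×5 = 62 − 15 = 47°C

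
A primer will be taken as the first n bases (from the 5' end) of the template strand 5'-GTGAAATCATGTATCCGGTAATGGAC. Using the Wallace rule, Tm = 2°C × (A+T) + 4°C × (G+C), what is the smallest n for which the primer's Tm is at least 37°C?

n = 15

First 14 bases: GTGAAATCATGTAT → Tm = 36°C (< 37°C)
First 15 bases: GTGAAATCATGTATC → Tm = 40°C (≥ 37°C)
Since every base adds ≥2°C, Tm only increases with n, so the threshold is first crossed at n = 15.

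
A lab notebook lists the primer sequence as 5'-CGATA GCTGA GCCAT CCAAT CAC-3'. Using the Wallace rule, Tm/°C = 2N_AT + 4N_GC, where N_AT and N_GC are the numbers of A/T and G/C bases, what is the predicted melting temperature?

A=7, G=4, C=8, T=4
A+T = 11, G+C = 12
Tm = 2×11 + 4×12 = 70°C

70°C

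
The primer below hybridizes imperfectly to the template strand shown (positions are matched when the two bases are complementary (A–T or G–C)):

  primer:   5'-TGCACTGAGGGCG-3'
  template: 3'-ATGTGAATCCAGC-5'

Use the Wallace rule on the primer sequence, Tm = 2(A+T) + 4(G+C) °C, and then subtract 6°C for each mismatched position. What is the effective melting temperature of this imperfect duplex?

Primer base counts: A=2, T=2, G=6, C=3 → A+T=4, G+C=9
Perfect-match Tm = 2(4) + 4(9) = 8 + 36 = 44°C
Mismatches (positions where the bases are not complementary): 3 (at positions 2, 7, 11)
Effective Tm = 44 − 3×6 = 44 − 18 = 26°C

26°C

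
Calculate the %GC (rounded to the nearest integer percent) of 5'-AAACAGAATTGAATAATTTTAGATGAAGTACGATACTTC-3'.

T=12, A=17, C=4, G=6
G+C = 6 + 4 = 10 out of 39 bases
%GC = 10/39 × 100 = 25.64% ≈ 26%

26%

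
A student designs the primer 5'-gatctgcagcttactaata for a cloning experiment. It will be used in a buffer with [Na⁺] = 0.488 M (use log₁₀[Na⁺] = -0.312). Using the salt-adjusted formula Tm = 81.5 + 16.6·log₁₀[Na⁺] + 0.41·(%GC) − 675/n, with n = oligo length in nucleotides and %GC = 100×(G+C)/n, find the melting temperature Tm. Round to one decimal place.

55.9°C

Length n = 19. Scanning the sequence gives G=3, T=6, C=4, A=6.
G+C = 7, so %GC = 7/19 × 100 = 36.842%
Salt term: 16.6 × (-0.312) = -5.179
GC term: 0.41 × 36.842 = 15.105; length term: −675/19 = −35.526
Tm = 81.5 + (-5.179) + 15.105 − 35.526 = 55.9 → 55.9°C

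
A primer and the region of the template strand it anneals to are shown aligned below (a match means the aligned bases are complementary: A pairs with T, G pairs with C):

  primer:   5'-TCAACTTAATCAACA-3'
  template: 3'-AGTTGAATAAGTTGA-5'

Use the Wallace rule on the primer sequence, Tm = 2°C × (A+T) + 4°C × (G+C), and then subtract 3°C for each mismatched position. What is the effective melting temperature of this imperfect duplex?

32°C

Primer base counts: A=7, T=4, G=0, C=4 → A+T=11, G+C=4
Perfect-match Tm = 2(11) + 4(4) = 22 + 16 = 38°C
Mismatches (positions where the bases are not complementary): 2 (at positions 9, 15)
Effective Tm = 38 − 2×3 = 38 − 6 = 32°C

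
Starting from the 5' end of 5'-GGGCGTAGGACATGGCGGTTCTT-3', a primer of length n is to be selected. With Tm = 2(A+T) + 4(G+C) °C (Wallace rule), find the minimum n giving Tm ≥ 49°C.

n = 15

First 14 bases: GGGCGTAGGACATG → Tm = 46°C (< 49°C)
First 15 bases: GGGCGTAGGACATGG → Tm = 50°C (≥ 49°C)
Since every base adds ≥2°C, Tm only increases with n, so the threshold is first crossed at n = 15.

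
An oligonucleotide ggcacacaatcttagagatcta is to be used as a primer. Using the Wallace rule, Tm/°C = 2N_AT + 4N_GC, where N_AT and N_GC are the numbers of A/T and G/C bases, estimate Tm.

62°C

Base counts: T=5, C=5, A=8, G=4
AT pairs contribute 13, GC pairs contribute 9.
Tm = 2×13 + 4×9 = 62°C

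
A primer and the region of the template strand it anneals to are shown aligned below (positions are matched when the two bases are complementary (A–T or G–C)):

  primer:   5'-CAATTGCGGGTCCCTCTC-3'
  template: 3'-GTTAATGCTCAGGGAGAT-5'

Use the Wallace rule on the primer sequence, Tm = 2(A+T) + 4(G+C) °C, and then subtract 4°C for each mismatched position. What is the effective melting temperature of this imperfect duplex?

Primer base counts: A=2, T=5, G=4, C=7 → A+T=7, G+C=11
Perfect-match Tm = 2(7) + 4(11) = 14 + 44 = 58°C
Mismatches (positions where the bases are not complementary): 3 (at positions 6, 9, 18)
Effective Tm = 58 − 3×4 = 58 − 12 = 46°C

46°C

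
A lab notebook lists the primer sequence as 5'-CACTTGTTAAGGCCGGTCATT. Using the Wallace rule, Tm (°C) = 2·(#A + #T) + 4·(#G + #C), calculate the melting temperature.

T=7, C=5, A=4, G=5
AT pairs contribute 11, GC pairs contribute 10.
Tm = 2(11) + 4(10) = 22 + 40 = 62°C

62°C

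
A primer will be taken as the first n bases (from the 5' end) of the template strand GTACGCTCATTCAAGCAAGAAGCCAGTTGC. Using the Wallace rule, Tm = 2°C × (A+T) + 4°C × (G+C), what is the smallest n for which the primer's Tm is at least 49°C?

First 16 bases: GTACGCTCATTCAAGC → Tm = 48°C (< 49°C)
First 17 bases: GTACGCTCATTCAAGCA → Tm = 50°C (≥ 49°C)
Each additional base adds 2°C (A/T) or 4°C (G/C), so Tm is non-decreasing in n; n = 17 is the first length to reach 49°C.

n = 17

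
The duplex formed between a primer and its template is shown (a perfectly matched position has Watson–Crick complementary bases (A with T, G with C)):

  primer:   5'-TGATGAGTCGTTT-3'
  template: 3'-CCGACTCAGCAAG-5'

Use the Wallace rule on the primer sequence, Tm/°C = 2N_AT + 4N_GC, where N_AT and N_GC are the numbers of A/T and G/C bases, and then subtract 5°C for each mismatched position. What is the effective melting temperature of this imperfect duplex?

Primer base counts: A=2, T=6, G=4, C=1 → A+T=8, G+C=5
Perfect-match Tm = 2(8) + 4(5) = 16 + 20 = 36°C
Mismatches (positions where the bases are not complementary): 3 (at positions 1, 3, 13)
Effective Tm = 36 − 3×5 = 36 − 15 = 21°C

21°C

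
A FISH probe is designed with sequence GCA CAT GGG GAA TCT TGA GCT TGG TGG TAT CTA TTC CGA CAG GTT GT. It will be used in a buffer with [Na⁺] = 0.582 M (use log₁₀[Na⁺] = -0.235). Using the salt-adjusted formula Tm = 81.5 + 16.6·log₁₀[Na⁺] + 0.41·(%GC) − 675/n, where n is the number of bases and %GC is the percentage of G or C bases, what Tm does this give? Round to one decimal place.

Length n = 47. Base counts: C=8, A=9, G=15, T=15
G+C = 23, so %GC = 23/47 × 100 = 48.936%
Salt term: 16.6 × (-0.235) = -3.901
GC term: 0.41 × 48.936 = 20.064; length term: −675/47 = −14.362
Tm = 81.5 + (-3.901) + 20.064 − 14.362 = 83.301 → 83.3°C

83.3°C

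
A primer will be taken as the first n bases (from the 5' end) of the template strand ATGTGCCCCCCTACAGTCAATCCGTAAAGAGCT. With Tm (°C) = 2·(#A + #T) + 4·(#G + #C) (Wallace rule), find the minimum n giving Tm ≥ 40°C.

First 11 bases: ATGTGCCCCCC → Tm = 38°C (< 40°C)
First 12 bases: ATGTGCCCCCCT → Tm = 40°C (≥ 40°C)
Each additional base adds 2°C (A/T) or 4°C (G/C), so Tm is non-decreasing in n; n = 12 is the first length to reach 40°C.

n = 12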